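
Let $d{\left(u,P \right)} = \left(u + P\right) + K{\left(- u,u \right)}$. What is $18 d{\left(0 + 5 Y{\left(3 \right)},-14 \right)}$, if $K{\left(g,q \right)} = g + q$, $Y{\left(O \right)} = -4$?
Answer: $-612$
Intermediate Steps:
$d{\left(u,P \right)} = P + u$ ($d{\left(u,P \right)} = \left(u + P\right) + \left(- u + u\right) = \left(P + u\right) + 0 = P + u$)
$18 d{\left(0 + 5 Y{\left(3 \right)},-14 \right)} = 18 \left(-14 + \left(0 + 5 \left(-4\right)\right)\right) = 18 \left(-14 + \left(0 - 20\right)\right) = 18 \left(-14 - 20\right) = 18 \left(-34\right) = -612$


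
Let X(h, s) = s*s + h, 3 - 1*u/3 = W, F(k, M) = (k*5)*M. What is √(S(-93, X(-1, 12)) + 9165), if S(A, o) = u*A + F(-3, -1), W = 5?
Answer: 3*√1082 ≈ 98.681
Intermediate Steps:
F(k, M) = 5*M*k (F(k, M) = (5*k)*M = 5*M*k)
u = -6 (u = 9 - 3*5 = 9 - 15 = -6)
X(h, s) = h + s² (X(h, s) = s² + h = h + s²)
S(A, o) = 15 - 6*A (S(A, o) = -6*A + 5*(-1)*(-3) = -6*A + 15 = 15 - 6*A)
√(S(-93, X(-1, 12)) + 9165) = √((15 - 6*(-93)) + 9165) = √((15 + 558) + 9165) = √(573 + 9165) = √9738 = 3*√1082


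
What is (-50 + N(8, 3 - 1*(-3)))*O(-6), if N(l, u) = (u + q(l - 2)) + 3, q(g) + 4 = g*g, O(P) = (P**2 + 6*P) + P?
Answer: 54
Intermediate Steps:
O(P) = P**2 + 7*P
q(g) = -4 + g**2 (q(g) = -4 + g*g = -4 + g**2)
N(l, u) = -1 + u + (-2 + l)**2 (N(l, u) = (u + (-4 + (l - 2)**2)) + 3 = (u + (-4 + (-2 + l)**2)) + 3 = (-4 + u + (-2 + l)**2) + 3 = -1 + u + (-2 + l)**2)
(-50 + N(8, 3 - 1*(-3)))*O(-6) = (-50 + (-1 + (3 - 1*(-3)) + (-2 + 8)**2))*(-6*(7 - 6)) = (-50 + (-1 + (3 + 3) + 6**2))*(-6*1) = (-50 + (-1 + 6 + 36))*(-6) = (-50 + 41)*(-6) = -9*(-6) = 54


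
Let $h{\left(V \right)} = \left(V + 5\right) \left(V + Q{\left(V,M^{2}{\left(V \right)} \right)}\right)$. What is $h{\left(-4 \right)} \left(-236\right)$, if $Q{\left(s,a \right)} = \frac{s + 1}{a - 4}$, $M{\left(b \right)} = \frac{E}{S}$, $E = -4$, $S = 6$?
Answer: $\frac{5959}{8} \approx 744.88$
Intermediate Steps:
$M{\left(b \right)} = - \frac{2}{3}$ ($M{\left(b \right)} = - \frac{4}{6} = \left(-4\right) \frac{1}{6} = - \frac{2}{3}$)
$Q{\left(s,a \right)} = \frac{1 + s}{-4 + a}$
$h{\left(V \right)} = \left(5 + V\right) \left(- \frac{9}{32} + \frac{23 V}{32}\right)$ ($h{\left(V \right)} = \left(V + 5\right) \left(V + \frac{1 + V}{-4 + \left(- \frac{2}{3}\right)^{2}}\right) = \left(5 + V\right) \left(V + \frac{1 + V}{-4 + \frac{4}{9}}\right) = \left(5 + V\right) \left(V + \frac{1 + V}{- \frac{32}{9}}\right) = \left(5 + V\right) \left(V - \frac{9 \left(1 + V\right)}{32}\right) = \left(5 + V\right) \left(V - \left(\frac{9}{32} + \frac{9 V}{32}\right)\right) = \left(5 + V\right) \left(- \frac{9}{32} + \frac{23 V}{32}\right)$)
$h{\left(-4 \right)} \left(-236\right) = \left(- \frac{45}{32} + \frac{23 \left(-4\right)^{2}}{32} + \frac{53}{16} \left(-4\right)\right) \left(-236\right) = \left(- \frac{45}{32} + \frac{23}{32} \cdot 16 - \frac{53}{4}\right) \left(-236\right) = \left(- \frac{45}{32} + \frac{23}{2} - \frac{53}{4}\right) \left(-236\right) = \left(- \frac{101}{32}\right) \left(-236\right) = \frac{5959}{8}$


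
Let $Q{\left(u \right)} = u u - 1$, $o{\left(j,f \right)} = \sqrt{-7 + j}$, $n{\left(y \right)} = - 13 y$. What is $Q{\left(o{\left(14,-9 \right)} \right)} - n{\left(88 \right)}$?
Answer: $1150$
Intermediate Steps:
$Q{\left(u \right)} = -1 + u^{2}$ ($Q{\left(u \right)} = u^{2} - 1 = -1 + u^{2}$)
$Q{\left(o{\left(14,-9 \right)} \right)} - n{\left(88 \right)} = \left(-1 + \left(\sqrt{-7 + 14}\right)^{2}\right) - \left(-13\right) 88 = \left(-1 + \left(\sqrt{7}\right)^{2}\right) - -1144 = \left(-1 + 7\right) + 1144 = 6 + 1144 = 1150$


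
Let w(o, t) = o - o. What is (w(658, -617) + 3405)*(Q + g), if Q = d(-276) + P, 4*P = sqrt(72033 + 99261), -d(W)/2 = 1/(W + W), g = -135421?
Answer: -42421981325/92 + 3405*sqrt(171294)/4 ≈ -4.6076e+8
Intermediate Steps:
w(o, t) = 0
d(W) = -1/W (d(W) = -2/(W + W) = -2*1/(2*W) = -1/W)
P = sqrt(171294)/4 (P = sqrt(72033 + 99261)/4 = sqrt(171294)/4 ≈ 103.47)
Q = 1/276 + sqrt(171294)/4 (Q = -1/(-276) + sqrt(171294)/4 = -1*(-1/276) + sqrt(171294)/4 = 1/276 + sqrt(171294)/4 ≈ 103.47)
(w(658, -617) + 3405)*(Q + g) = (0 + 3405)*((1/276 + sqrt(171294)/4) - 135421) = 3405*(-37376195/276 + sqrt(171294)/4) = -42421981325/92 + 3405*sqrt(171294)/4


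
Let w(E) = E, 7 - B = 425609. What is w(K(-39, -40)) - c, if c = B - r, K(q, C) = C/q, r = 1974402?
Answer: 93600196/39 ≈ 2.4000e+6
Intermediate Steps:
B = -425602 (B = 7 - 1*425609 = 7 - 425609 = -425602)
c = -2400004 (c = -425602 - 1*1974402 = -425602 - 1974402 = -2400004)
w(K(-39, -40)) - c = -40/(-39) - 1*(-2400004) = -40*(-1/39) + 2400004 = 40/39 + 2400004 = 93600196/39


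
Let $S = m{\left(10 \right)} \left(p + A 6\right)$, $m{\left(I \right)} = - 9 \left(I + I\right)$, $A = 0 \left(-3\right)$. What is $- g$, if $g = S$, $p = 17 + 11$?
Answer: $5040$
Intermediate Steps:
$p = 28$
$A = 0$
$m{\left(I \right)} = - 18 I$ ($m{\left(I \right)} = - 9 \cdot 2 I = - 18 I$)
$S = -5040$ ($S = \left(-18\right) 10 \left(28 + 0 \cdot 6\right) = - 180 \left(28 + 0\right) = \left(-180\right) 28 = -5040$)
$g = -5040$
$- g = \left(-1\right) \left(-5040\right) = 5040$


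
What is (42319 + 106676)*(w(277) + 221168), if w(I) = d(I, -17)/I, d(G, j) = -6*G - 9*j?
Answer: 9127735712865/277 ≈ 3.2952e+10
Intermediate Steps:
d(G, j) = -9*j - 6*G
w(I) = (153 - 6*I)/I (w(I) = (-9*(-17) - 6*I)/I = (153 - 6*I)/I)
(42319 + 106676)*(w(277) + 221168) = (42319 + 106676)*((-6 + 153/277) + 221168) = 148995*((-6 + 153*(1/277)) + 221168) = 148995*((-6 + 153/277) + 221168) = 148995*(-1509/277 + 221168) = 148995*(61262027/277) = 9127735712865/277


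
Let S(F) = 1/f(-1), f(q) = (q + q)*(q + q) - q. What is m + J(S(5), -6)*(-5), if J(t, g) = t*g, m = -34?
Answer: -28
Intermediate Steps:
f(q) = -q + 4*q**2 (f(q) = (2*q)*(2*q) - q = 4*q**2 - q = -q + 4*q**2)
S(F) = 1/5 (S(F) = 1/(-(-1 + 4*(-1))) = 1/(-(-1 - 4)) = 1/(-1*(-5)) = 1/5)
J(t, g) = g*t
m + J(S(5), -6)*(-5) = -34 - 6*1/5*(-5) = -34 - 6/5*(-5) = -34 + 6 = -28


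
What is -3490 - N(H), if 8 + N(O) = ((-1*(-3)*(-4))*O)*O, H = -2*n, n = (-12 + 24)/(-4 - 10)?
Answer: -168890/49 ≈ -3446.7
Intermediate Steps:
n = -6/7 (n = 12/(-14) = 12*(-1/14) = -6/7 ≈ -0.85714)
H = 12/7 (H = -2*(-6/7) = 12/7 ≈ 1.7143)
N(O) = -8 - 12*O² (N(O) = -8 + ((-1*(-3)*(-4))*O)*O = -8 + ((3*(-4))*O)*O = -8 + (-12*O)*O = -8 - 12*O²)
-3490 - N(H) = -3490 - (-8 - 12*(12/7)²) = -3490 - (-8 - 12*144/49) = -3490 - (-8 - 1728/49) = -3490 - 1*(-2120/49) = -3490 + 2120/49 = -168890/49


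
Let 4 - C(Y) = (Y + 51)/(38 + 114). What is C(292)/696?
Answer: 265/105792 ≈ 0.0025049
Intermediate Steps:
C(Y) = 557/152 - Y/152 (C(Y) = 4 - (Y + 51)/(38 + 114) = 4 - (51 + Y)/152 = 4 - (51/152 + Y/152) = 4 + (-51/152 - Y/152) = 557/152 - Y/152)
C(292)/696 = (557/152 - 1/152*292)/696 = (557/152 - 73/38)*(1/696) = (265/152)*(1/696) = 265/105792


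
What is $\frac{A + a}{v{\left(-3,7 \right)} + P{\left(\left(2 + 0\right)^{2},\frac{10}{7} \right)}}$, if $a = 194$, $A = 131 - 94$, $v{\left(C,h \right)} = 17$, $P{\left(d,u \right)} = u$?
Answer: $\frac{539}{43} \approx 12.535$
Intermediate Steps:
$A = 37$ ($A = 131 - 94 = 37$)
$\frac{A + a}{v{\left(-3,7 \right)} + P{\left(\left(2 + 0\right)^{2},\frac{10}{7} \right)}} = \frac{37 + 194}{17 + \frac{10}{7}} = \frac{1}{17 + 10 \cdot \frac{1}{7}} \cdot 231 = \frac{1}{17 + \frac{10}{7}} \cdot 231 = \frac{1}{\frac{129}{7}} \cdot 231 = \frac{7}{129} \cdot 231 = \frac{539}{43}$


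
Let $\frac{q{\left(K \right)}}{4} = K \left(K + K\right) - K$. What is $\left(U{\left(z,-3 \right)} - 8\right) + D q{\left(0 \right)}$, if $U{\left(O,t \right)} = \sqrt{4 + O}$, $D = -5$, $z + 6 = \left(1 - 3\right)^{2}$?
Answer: $-8 + \sqrt{2} \approx -6.5858$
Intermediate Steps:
$z = -2$ ($z = -6 + \left(1 - 3\right)^{2} = -6 + \left(-2\right)^{2} = -6 + 4 = -2$)
$q{\left(K \right)} = - 4 K + 8 K^{2}$ ($q{\left(K \right)} = 4 \left(K \left(K + K\right) - K\right) = 4 \left(K 2 K - K\right) = 4 \left(2 K^{2} - K\right) = 4 \left(- K + 2 K^{2}\right) = - 4 K + 8 K^{2}$)
$\left(U{\left(z,-3 \right)} - 8\right) + D q{\left(0 \right)} = \left(\sqrt{4 - 2} - 8\right) - 5 \cdot 4 \cdot 0 \left(-1 + 2 \cdot 0\right) = \left(\sqrt{2} - 8\right) - 5 \cdot 4 \cdot 0 \left(-1 + 0\right) = \left(-8 + \sqrt{2}\right) - 5 \cdot 4 \cdot 0 \left(-1\right) = \left(-8 + \sqrt{2}\right) - 0 = \left(-8 + \sqrt{2}\right) + 0 = -8 + \sqrt{2}$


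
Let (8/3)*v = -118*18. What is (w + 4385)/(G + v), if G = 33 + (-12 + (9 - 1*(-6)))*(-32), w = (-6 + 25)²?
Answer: -3164/573 ≈ -5.5218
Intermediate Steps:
v = -1593/2 (v = 3*(-118*18)/8 = (3/8)*(-2124) = -1593/2 ≈ -796.50)
w = 361 (w = 19² = 361)
G = -63 (G = 33 + (-12 + (9 + 6))*(-32) = 33 + (-12 + 15)*(-32) = 33 + 3*(-32) = 33 - 96 = -63)
(w + 4385)/(G + v) = (361 + 4385)/(-63 - 1593/2) = 4746/(-1719/2) = 4746*(-2/1719) = -3164/573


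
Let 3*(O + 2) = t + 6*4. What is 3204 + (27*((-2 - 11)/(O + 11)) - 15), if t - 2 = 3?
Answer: 177531/56 ≈ 3170.2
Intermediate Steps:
t = 5 (t = 2 + 3 = 5)
O = 23/3 (O = -2 + (5 + 6*4)/3 = -2 + (5 + 24)/3 = -2 + (1/3)*29 = -2 + 29/3 = 23/3 ≈ 7.6667)
3204 + (27*((-2 - 11)/(O + 11)) - 15) = 3204 + (27*((-2 - 11)/(23/3 + 11)) - 15) = 3204 + (27*(-13/56/3) - 15) = 3204 + (27*(-13*3/56) - 15) = 3204 + (27*(-39/56) - 15) = 3204 + (-1053/56 - 15) = 3204 - 1893/56 = 177531/56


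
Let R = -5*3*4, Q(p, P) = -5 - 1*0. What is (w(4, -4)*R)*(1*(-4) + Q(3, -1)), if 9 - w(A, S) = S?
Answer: 7020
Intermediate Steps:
Q(p, P) = -5 (Q(p, P) = -5 + 0 = -5)
w(A, S) = 9 - S
R = -60 (R = -15*4 = -60)
(w(4, -4)*R)*(1*(-4) + Q(3, -1)) = ((9 - 1*(-4))*(-60))*(1*(-4) - 5) = ((9 + 4)*(-60))*(-4 - 5) = (13*(-60))*(-9) = -780*(-9) = 7020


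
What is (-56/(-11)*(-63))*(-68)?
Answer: 239904/11 ≈ 21809.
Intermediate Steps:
(-56/(-11)*(-63))*(-68) = (-56*(-1/11)*(-63))*(-68) = ((56/11)*(-63))*(-68) = -3528/11*(-68) = 239904/11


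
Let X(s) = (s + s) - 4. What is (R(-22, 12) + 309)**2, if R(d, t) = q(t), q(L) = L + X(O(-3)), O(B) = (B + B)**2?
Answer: 151321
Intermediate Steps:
O(B) = 4*B**2 (O(B) = (2*B)**2 = 4*B**2)
X(s) = -4 + 2*s (X(s) = 2*s - 4 = -4 + 2*s)
q(L) = 68 + L (q(L) = L + (-4 + 2*(4*(-3)**2)) = L + (-4 + 2*(4*9)) = L + (-4 + 2*36) = L + (-4 + 72) = L + 68 = 68 + L)
R(d, t) = 68 + t
(R(-22, 12) + 309)**2 = ((68 + 12) + 309)**2 = (80 + 309)**2 = 389**2 = 151321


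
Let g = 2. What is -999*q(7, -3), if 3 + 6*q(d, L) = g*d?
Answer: -3663/2 ≈ -1831.5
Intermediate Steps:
q(d, L) = -½ + d/3 (q(d, L) = -½ + (2*d)/6 = -½ + d/3)
-999*q(7, -3) = -999*(-½ + (⅓)*7) = -999*(-½ + 7/3) = -999*11/6 = -3663/2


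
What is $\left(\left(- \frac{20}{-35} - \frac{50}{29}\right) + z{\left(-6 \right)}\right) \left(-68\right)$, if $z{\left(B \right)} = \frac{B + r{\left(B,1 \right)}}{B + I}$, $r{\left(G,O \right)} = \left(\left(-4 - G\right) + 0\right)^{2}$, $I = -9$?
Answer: $\frac{211072}{3045} \approx 69.318$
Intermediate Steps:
$r{\left(G,O \right)} = \left(-4 - G\right)^{2}$
$z{\left(B \right)} = \frac{B + \left(4 + B\right)^{2}}{-9 + B}$ ($z{\left(B \right)} = \frac{B + \left(4 + B\right)^{2}}{B - 9} = \frac{B + \left(4 + B\right)^{2}}{-9 + B}$)
$\left(\left(- \frac{20}{-35} - \frac{50}{29}\right) + z{\left(-6 \right)}\right) \left(-68\right) = \left(\left(- \frac{20}{-35} - \frac{50}{29}\right) + \frac{-6 + \left(4 - 6\right)^{2}}{-9 - 6}\right) \left(-68\right) = \left(\left(\left(-20\right) \left(- \frac{1}{35}\right) - \frac{50}{29}\right) + \frac{-6 + \left(-2\right)^{2}}{-15}\right) \left(-68\right) = \left(\left(\frac{4}{7} - \frac{50}{29}\right) - \frac{-6 + 4}{15}\right) \left(-68\right) = \left(- \frac{234}{203} - - \frac{2}{15}\right) \left(-68\right) = \left(- \frac{234}{203} + \frac{2}{15}\right) \left(-68\right) = \left(- \frac{3104}{3045}\right) \left(-68\right) = \frac{211072}{3045}$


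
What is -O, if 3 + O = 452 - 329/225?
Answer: -100696/225 ≈ -447.54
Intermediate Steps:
O = 100696/225 (O = -3 + (452 - 329/225) = -3 + 101371/225 = 100696/225 ≈ 447.54)
-O = -1*100696/225 = -100696/225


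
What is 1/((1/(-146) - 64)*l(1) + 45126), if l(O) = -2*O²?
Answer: 73/3303543 ≈ 2.2097e-5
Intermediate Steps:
1/((1/(-146) - 64)*l(1) + 45126) = 1/((1/(-146) - 64)*(-2*1²) + 45126) = 1/((-1/146 - 64)*(-2*1) + 45126) = 1/(-9345/146*(-2) + 45126) = 1/(9345/73 + 45126) = 1/(3303543/73) = 73/3303543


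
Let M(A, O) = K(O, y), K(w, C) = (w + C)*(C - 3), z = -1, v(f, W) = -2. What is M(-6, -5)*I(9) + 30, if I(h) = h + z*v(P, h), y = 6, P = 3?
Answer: 63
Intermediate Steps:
K(w, C) = (-3 + C)*(C + w) (K(w, C) = (C + w)*(-3 + C) = (-3 + C)*(C + w))
I(h) = 2 + h (I(h) = h - 1*(-2) = h + 2 = 2 + h)
M(A, O) = 18 + 3*O (M(A, O) = 6² - 3*6 - 3*O + 6*O = 36 - 18 - 3*O + 6*O = 18 + 3*O)
M(-6, -5)*I(9) + 30 = (18 + 3*(-5))*(2 + 9) + 30 = (18 - 15)*11 + 30 = 3*11 + 30 = 33 + 30 = 63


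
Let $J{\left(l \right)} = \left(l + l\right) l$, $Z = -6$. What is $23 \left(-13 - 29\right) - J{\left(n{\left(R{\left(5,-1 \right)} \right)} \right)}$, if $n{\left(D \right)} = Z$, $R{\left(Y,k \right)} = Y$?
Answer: $-1038$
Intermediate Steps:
$n{\left(D \right)} = -6$
$J{\left(l \right)} = 2 l^{2}$ ($J{\left(l \right)} = 2 l l = 2 l^{2}$)
$23 \left(-13 - 29\right) - J{\left(n{\left(R{\left(5,-1 \right)} \right)} \right)} = 23 \left(-13 - 29\right) - 2 \left(-6\right)^{2} = 23 \left(-42\right) - 2 \cdot 36 = -966 - 72 = -1038$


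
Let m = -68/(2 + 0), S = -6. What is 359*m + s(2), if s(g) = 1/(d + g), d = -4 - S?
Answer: -48823/4 ≈ -12206.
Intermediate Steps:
d = 2 (d = -4 - 1*(-6) = -4 + 6 = 2)
s(g) = 1/(2 + g)
m = -34 (m = -68/2 = (½)*(-68) = -34)
359*m + s(2) = 359*(-34) + 1/(2 + 2) = -12206 + 1/4 = -12206 + ¼ = -48823/4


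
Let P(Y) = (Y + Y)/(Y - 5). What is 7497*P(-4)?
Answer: 6664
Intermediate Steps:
P(Y) = 2*Y/(-5 + Y) (P(Y) = (2*Y)/(-5 + Y) = 2*Y/(-5 + Y))
7497*P(-4) = 7497*(2*(-4)/(-5 - 4)) = 7497*(2*(-4)/(-9)) = 7497*(2*(-4)*(-⅑)) = 7497*(8/9) = 6664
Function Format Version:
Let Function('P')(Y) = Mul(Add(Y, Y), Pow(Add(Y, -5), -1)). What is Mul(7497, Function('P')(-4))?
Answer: 6664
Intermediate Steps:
Function('P')(Y) = Mul(2, Y, Pow(Add(-5, Y), -1)) (Function('P')(Y) = Mul(Mul(2, Y), Pow(Add(-5, Y), -1)) = Mul(2, Y, Pow(Add(-5, Y), -1)))
Mul(7497, Function('P')(-4)) = Mul(7497, Mul(2, -4, Pow(Add(-5, -4), -1))) = Mul(7497, Mul(2, -4, Pow(-9, -1))) = Mul(7497, Mul(2, -4, Rational(-1, 9))) = Mul(7497, Rational(8, 9)) = 6664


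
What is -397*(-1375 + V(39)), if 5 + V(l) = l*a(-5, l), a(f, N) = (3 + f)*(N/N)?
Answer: 578826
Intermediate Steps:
a(f, N) = 3 + f (a(f, N) = (3 + f)*1 = 3 + f)
V(l) = -5 - 2*l (V(l) = -5 + l*(3 - 5) = -5 + l*(-2) = -5 - 2*l)
-397*(-1375 + V(39)) = -397*(-1375 + (-5 - 2*39)) = -397*(-1375 + (-5 - 78)) = -397*(-1375 - 83) = -397*(-1458) = 578826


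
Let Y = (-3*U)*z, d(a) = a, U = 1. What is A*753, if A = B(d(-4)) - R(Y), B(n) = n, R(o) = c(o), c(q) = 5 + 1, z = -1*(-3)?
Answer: -7530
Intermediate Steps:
z = 3
c(q) = 6
Y = -9 (Y = -3*1*3 = -3*3 = -9)
R(o) = 6
A = -10 (A = -4 - 1*6 = -4 - 6 = -10)
A*753 = -10*753 = -7530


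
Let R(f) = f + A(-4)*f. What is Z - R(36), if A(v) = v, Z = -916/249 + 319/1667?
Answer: 43381423/415083 ≈ 104.51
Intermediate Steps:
Z = -1447541/415083 (Z = -916*1/249 + 319*(1/1667) = -916/249 + 319/1667 = -1447541/415083 ≈ -3.4874)
R(f) = -3*f (R(f) = f - 4*f = -3*f)
Z - R(36) = -1447541/415083 - (-3)*36 = -1447541/415083 - 1*(-108) = -1447541/415083 + 108 = 43381423/415083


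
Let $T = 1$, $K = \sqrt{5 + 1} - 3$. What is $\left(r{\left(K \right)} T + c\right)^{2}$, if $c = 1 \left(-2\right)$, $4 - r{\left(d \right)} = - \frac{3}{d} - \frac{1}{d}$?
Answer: $\frac{44}{3} + \frac{16 \sqrt{6}}{3} \approx 27.731$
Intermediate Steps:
$K = -3 + \sqrt{6}$ ($K = \sqrt{6} - 3 = -3 + \sqrt{6} \approx -0.55051$)
$r{\left(d \right)} = 4 + \frac{4}{d}$ ($r{\left(d \right)} = 4 - \left(- \frac{3}{d} - \frac{1}{d}\right) = 4 - - \frac{4}{d} = 4 + \frac{4}{d}$)
$c = -2$
$\left(r{\left(K \right)} T + c\right)^{2} = \left(\left(4 + \frac{4}{-3 + \sqrt{6}}\right) 1 - 2\right)^{2} = \left(\left(4 + \frac{4}{-3 + \sqrt{6}}\right) - 2\right)^{2} = \left(2 + \frac{4}{-3 + \sqrt{6}}\right)^{2}$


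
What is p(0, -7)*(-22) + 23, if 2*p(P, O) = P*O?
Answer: 23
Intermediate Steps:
p(P, O) = O*P/2 (p(P, O) = (P*O)/2 = (O*P)/2 = O*P/2)
p(0, -7)*(-22) + 23 = ((½)*(-7)*0)*(-22) + 23 = 0*(-22) + 23 = 0 + 23 = 23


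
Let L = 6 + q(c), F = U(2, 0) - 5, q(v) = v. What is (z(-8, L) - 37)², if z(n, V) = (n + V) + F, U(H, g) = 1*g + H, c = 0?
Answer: 1764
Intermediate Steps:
U(H, g) = H + g (U(H, g) = g + H = H + g)
F = -3 (F = (2 + 0) - 5 = 2 - 5 = -3)
L = 6 (L = 6 + 0 = 6)
z(n, V) = -3 + V + n (z(n, V) = (n + V) - 3 = (V + n) - 3 = -3 + V + n)
(z(-8, L) - 37)² = ((-3 + 6 - 8) - 37)² = (-5 - 37)² = (-42)² = 1764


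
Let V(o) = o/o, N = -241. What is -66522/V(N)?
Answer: -66522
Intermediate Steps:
V(o) = 1
-66522/V(N) = -66522/1 = -66522*1 = -66522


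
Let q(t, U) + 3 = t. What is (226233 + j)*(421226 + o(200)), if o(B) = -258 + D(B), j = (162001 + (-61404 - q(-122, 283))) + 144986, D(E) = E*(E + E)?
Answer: 236427338888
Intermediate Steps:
q(t, U) = -3 + t
D(E) = 2*E**2 (D(E) = E*(2*E) = 2*E**2)
j = 245708 (j = (162001 + (-61404 - (-3 - 122))) + 144986 = (162001 + (-61404 - 1*(-125))) + 144986 = (162001 + (-61404 + 125)) + 144986 = (162001 - 61279) + 144986 = 100722 + 144986 = 245708)
o(B) = -258 + 2*B**2
(226233 + j)*(421226 + o(200)) = (226233 + 245708)*(421226 + (-258 + 2*200**2)) = 471941*(421226 + (-258 + 2*40000)) = 471941*(421226 + (-258 + 80000)) = 471941*(421226 + 79742) = 471941*500968 = 236427338888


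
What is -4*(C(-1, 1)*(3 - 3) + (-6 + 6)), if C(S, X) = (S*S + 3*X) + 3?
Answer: 0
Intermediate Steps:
C(S, X) = 3 + S² + 3*X (C(S, X) = (S² + 3*X) + 3 = 3 + S² + 3*X)
-4*(C(-1, 1)*(3 - 3) + (-6 + 6)) = -4*((3 + (-1)² + 3*1)*(3 - 3) + (-6 + 6)) = -4*((3 + 1 + 3)*0 + 0) = -4*(7*0 + 0) = -4*(0 + 0) = -4*0 = 0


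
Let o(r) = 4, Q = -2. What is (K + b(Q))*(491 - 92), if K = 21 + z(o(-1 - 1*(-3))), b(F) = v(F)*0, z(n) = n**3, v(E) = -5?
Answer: 33915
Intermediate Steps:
b(F) = 0 (b(F) = -5*0 = 0)
K = 85 (K = 21 + 4**3 = 21 + 64 = 85)
(K + b(Q))*(491 - 92) = (85 + 0)*(491 - 92) = 85*399 = 33915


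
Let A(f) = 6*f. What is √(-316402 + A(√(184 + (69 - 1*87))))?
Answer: √(-316402 + 6*√166) ≈ 562.43*I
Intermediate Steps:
√(-316402 + A(√(184 + (69 - 1*87)))) = √(-316402 + 6*√(184 + (69 - 1*87))) = √(-316402 + 6*√(184 + (69 - 87))) = √(-316402 + 6*√(184 - 18)) = √(-316402 + 6*√166)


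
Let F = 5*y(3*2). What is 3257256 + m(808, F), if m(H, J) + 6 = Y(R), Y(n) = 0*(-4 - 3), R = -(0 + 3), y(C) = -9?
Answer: 3257250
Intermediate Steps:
F = -45 (F = 5*(-9) = -45)
R = -3 (R = -1*3 = -3)
Y(n) = 0 (Y(n) = 0*(-7) = 0)
m(H, J) = -6 (m(H, J) = -6 + 0 = -6)
3257256 + m(808, F) = 3257256 - 6 = 3257250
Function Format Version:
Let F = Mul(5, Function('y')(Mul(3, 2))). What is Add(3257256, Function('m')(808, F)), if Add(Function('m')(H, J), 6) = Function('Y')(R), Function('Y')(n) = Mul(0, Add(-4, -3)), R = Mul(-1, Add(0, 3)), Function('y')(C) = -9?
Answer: 3257250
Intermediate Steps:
F = -45 (F = Mul(5, -9) = -45)
R = -3 (R = Mul(-1, 3) = -3)
Function('Y')(n) = 0 (Function('Y')(n) = Mul(0, -7) = 0)
Function('m')(H, J) = -6 (Function('m')(H, J) = Add(-6, 0) = -6)
Add(3257256, Function('m')(808, F)) = Add(3257256, -6) = 3257250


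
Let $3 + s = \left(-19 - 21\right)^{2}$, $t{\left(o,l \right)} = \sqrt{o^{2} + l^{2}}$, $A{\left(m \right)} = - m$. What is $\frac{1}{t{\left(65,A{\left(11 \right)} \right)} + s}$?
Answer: $\frac{1597}{2546063} - \frac{\sqrt{4346}}{2546063} \approx 0.00060135$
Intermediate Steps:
$t{\left(o,l \right)} = \sqrt{l^{2} + o^{2}}$
$s = 1597$ ($s = -3 + \left(-19 - 21\right)^{2} = -3 + \left(-40\right)^{2} = -3 + 1600 = 1597$)
$\frac{1}{t{\left(65,A{\left(11 \right)} \right)} + s} = \frac{1}{\sqrt{\left(\left(-1\right) 11\right)^{2} + 65^{2}} + 1597} = \frac{1}{\sqrt{\left(-11\right)^{2} + 4225} + 1597} = \frac{1}{\sqrt{121 + 4225} + 1597} = \frac{1}{\sqrt{4346} + 1597} = \frac{1}{1597 + \sqrt{4346}}$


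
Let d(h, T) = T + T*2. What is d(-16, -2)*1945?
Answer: -11670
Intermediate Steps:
d(h, T) = 3*T (d(h, T) = T + 2*T = 3*T)
d(-16, -2)*1945 = (3*(-2))*1945 = -6*1945 = -11670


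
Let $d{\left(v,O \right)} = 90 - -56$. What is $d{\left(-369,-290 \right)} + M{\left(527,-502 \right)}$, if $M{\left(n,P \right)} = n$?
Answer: $673$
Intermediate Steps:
$d{\left(v,O \right)} = 146$ ($d{\left(v,O \right)} = 90 + 56 = 146$)
$d{\left(-369,-290 \right)} + M{\left(527,-502 \right)} = 146 + 527 = 673$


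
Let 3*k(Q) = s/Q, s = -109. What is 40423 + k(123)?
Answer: 14915978/369 ≈ 40423.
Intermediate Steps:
k(Q) = -109/(3*Q) (k(Q) = (-109/Q)/3 = -109/(3*Q))
40423 + k(123) = 40423 - 109/3/123 = 40423 - 109/3*1/123 = 40423 - 109/369 = 14915978/369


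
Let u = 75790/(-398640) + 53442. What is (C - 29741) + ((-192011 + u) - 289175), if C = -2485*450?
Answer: -5710464329/3624 ≈ -1.5757e+6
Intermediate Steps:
u = 193673119/3624 (u = 75790*(-1/398640) + 53442 = -689/3624 + 53442 = 193673119/3624 ≈ 53442.)
C = -1118250
(C - 29741) + ((-192011 + u) - 289175) = (-1118250 - 29741) + ((-192011 + 193673119/3624) - 289175) = -1147991 + (-502174745/3624 - 289175) = -1147991 - 1550144945/3624 = -5710464329/3624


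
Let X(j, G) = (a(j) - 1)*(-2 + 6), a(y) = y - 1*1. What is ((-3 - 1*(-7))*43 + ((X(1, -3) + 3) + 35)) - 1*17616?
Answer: -17410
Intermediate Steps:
a(y) = -1 + y (a(y) = y - 1 = -1 + y)
X(j, G) = -8 + 4*j (X(j, G) = ((-1 + j) - 1)*(-2 + 6) = (-2 + j)*4 = -8 + 4*j)
((-3 - 1*(-7))*43 + ((X(1, -3) + 3) + 35)) - 1*17616 = ((-3 - 1*(-7))*43 + (((-8 + 4*1) + 3) + 35)) - 1*17616 = ((-3 + 7)*43 + (((-8 + 4) + 3) + 35)) - 17616 = (4*43 + ((-4 + 3) + 35)) - 17616 = (172 + (-1 + 35)) - 17616 = (172 + 34) - 17616 = 206 - 17616 = -17410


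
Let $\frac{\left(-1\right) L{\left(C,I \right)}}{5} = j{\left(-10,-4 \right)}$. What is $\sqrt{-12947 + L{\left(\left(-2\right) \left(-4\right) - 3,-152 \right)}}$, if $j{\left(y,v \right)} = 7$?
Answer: $i \sqrt{12982} \approx 113.94 i$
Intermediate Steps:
$L{\left(C,I \right)} = -35$ ($L{\left(C,I \right)} = \left(-5\right) 7 = -35$)
$\sqrt{-12947 + L{\left(\left(-2\right) \left(-4\right) - 3,-152 \right)}} = \sqrt{-12947 - 35} = \sqrt{-12982} = i \sqrt{12982}$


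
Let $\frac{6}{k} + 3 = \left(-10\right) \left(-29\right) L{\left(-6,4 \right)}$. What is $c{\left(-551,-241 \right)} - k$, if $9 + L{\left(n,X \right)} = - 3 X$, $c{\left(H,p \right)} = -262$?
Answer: $- \frac{532120}{2031} \approx -262.0$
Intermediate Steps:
$L{\left(n,X \right)} = -9 - 3 X$
$k = - \frac{2}{2031}$ ($k = \frac{6}{-3 + \left(-10\right) \left(-29\right) \left(-9 - 12\right)} = \frac{6}{-3 + 290 \left(-9 - 12\right)} = \frac{6}{-3 + 290 \left(-21\right)} = \frac{6}{-3 - 6090} = \frac{6}{-6093} = 6 \left(- \frac{1}{6093}\right) = - \frac{2}{2031} \approx -0.00098474$)
$c{\left(-551,-241 \right)} - k = -262 - - \frac{2}{2031} = -262 + \frac{2}{2031} = - \frac{532120}{2031}$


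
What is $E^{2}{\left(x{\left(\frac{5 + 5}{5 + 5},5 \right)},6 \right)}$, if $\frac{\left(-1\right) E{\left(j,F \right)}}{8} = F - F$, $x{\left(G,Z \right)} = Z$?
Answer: $0$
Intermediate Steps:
$E{\left(j,F \right)} = 0$ ($E{\left(j,F \right)} = - 8 \left(F - F\right) = \left(-8\right) 0 = 0$)
$E^{2}{\left(x{\left(\frac{5 + 5}{5 + 5},5 \right)},6 \right)} = 0^{2} = 0$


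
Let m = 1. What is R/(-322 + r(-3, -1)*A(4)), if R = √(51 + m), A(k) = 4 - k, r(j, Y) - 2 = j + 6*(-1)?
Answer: -√13/161 ≈ -0.022395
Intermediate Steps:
r(j, Y) = -4 + j (r(j, Y) = 2 + (j + 6*(-1)) = 2 + (j - 6) = 2 + (-6 + j) = -4 + j)
R = 2*√13 (R = √(51 + 1) = √52 = 2*√13 ≈ 7.2111)
R/(-322 + r(-3, -1)*A(4)) = (2*√13)/(-322 + (-4 - 3)*(4 - 1*4)) = (2*√13)/(-322 - 7*(4 - 4)) = (2*√13)/(-322 - 7*0) = (2*√13)/(-322 + 0) = (2*√13)/(-322) = (2*√13)*(-1/322) = -√13/161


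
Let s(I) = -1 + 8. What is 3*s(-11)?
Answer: 21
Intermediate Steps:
s(I) = 7
3*s(-11) = 3*7 = 21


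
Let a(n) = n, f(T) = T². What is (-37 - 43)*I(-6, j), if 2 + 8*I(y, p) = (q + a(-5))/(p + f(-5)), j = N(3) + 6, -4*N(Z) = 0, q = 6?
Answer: 610/31 ≈ 19.677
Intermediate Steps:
N(Z) = 0 (N(Z) = -¼*0 = 0)
j = 6 (j = 0 + 6 = 6)
I(y, p) = -¼ + 1/(8*(25 + p)) (I(y, p) = -¼ + ((6 - 5)/(p + (-5)²))/8 = -¼ + (1/(p + 25))/8 = -¼ + (1/(25 + p))/8 = -¼ + 1/(8*(25 + p)))
(-37 - 43)*I(-6, j) = (-37 - 43)*((-49 - 2*6)/(8*(25 + 6))) = -10*(-49 - 12)/31 = -10*(-61)/31 = -80*(-61/248) = 610/31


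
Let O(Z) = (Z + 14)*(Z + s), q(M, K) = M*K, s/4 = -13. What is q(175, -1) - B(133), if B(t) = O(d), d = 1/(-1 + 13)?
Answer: 80087/144 ≈ 556.16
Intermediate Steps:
s = -52 (s = 4*(-13) = -52)
d = 1/12 ≈ 0.083333
q(M, K) = K*M
O(Z) = (-52 + Z)*(14 + Z) (O(Z) = (Z + 14)*(Z - 52) = (14 + Z)*(-52 + Z) = (-52 + Z)*(14 + Z))
B(t) = -105287/144 (B(t) = -728 + (1/12)**2 - 38*1/12 = -728 + 1/144 - 19/6 = -105287/144)
q(175, -1) - B(133) = -1*175 - 1*(-105287/144) = -175 + 105287/144 = 80087/144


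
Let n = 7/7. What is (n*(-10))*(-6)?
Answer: 60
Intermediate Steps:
n = 1 (n = 7*(⅐) = 1)
(n*(-10))*(-6) = (1*(-10))*(-6) = -10*(-6) = 60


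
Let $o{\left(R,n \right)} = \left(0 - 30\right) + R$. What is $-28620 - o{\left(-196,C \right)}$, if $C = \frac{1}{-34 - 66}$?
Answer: $-28394$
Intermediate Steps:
$C = - \frac{1}{100}$ ($C = \frac{1}{-100} = - \frac{1}{100} \approx -0.01$)
$o{\left(R,n \right)} = -30 + R$
$-28620 - o{\left(-196,C \right)} = -28620 - \left(-30 - 196\right) = -28620 - -226 = -28620 + 226 = -28394$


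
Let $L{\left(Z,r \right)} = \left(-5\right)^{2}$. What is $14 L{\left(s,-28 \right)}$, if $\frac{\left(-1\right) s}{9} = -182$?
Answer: $350$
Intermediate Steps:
$s = 1638$ ($s = \left(-9\right) \left(-182\right) = 1638$)
$L{\left(Z,r \right)} = 25$
$14 L{\left(s,-28 \right)} = 14 \cdot 25 = 350$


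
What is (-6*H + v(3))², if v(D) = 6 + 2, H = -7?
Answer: 2500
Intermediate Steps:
v(D) = 8
(-6*H + v(3))² = (-6*(-7) + 8)² = (42 + 8)² = 50² = 2500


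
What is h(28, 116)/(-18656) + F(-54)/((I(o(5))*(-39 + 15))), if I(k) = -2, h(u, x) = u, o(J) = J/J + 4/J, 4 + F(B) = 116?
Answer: 32627/13992 ≈ 2.3318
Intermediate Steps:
F(B) = 112 (F(B) = -4 + 116 = 112)
o(J) = 1 + 4/J
h(28, 116)/(-18656) + F(-54)/((I(o(5))*(-39 + 15))) = 28/(-18656) + 112/((-2*(-39 + 15))) = 28*(-1/18656) + 112/((-2*(-24))) = -7/4664 + 112/48 = -7/4664 + 112*(1/48) = -7/4664 + 7/3 = 32627/13992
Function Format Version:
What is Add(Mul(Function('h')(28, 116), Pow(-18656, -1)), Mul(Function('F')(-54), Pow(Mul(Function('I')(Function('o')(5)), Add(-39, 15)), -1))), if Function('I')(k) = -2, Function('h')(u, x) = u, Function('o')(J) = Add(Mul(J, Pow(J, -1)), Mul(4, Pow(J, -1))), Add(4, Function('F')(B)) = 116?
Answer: Rational(32627, 13992) ≈ 2.3318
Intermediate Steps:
Function('F')(B) = 112 (Function('F')(B) = Add(-4, 116) = 112)
Function('o')(J) = Add(1, Mul(4, Pow(J, -1)))
Add(Mul(Function('h')(28, 116), Pow(-18656, -1)), Mul(Function('F')(-54), Pow(Mul(Function('I')(Function('o')(5)), Add(-39, 15)), -1))) = Add(Mul(28, Pow(-18656, -1)), Mul(112, Pow(Mul(-2, Add(-39, 15)), -1))) = Add(Mul(28, Rational(-1, 18656)), Mul(112, Pow(Mul(-2, -24), -1))) = Add(Rational(-7, 4664), Mul(112, Pow(48, -1))) = Add(Rational(-7, 4664), Mul(112, Rational(1, 48))) = Add(Rational(-7, 4664), Rational(7, 3)) = Rational(32627, 13992)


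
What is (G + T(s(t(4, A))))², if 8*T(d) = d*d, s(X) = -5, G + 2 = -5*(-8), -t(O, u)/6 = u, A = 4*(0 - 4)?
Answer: 108241/64 ≈ 1691.3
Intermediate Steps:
A = -16 (A = 4*(-4) = -16)
t(O, u) = -6*u
G = 38 (G = -2 - 5*(-8) = -2 + 40 = 38)
T(d) = d²/8 (T(d) = (d*d)/8 = d²/8)
(G + T(s(t(4, A))))² = (38 + (⅛)*(-5)²)² = (38 + (⅛)*25)² = (38 + 25/8)² = (329/8)² = 108241/64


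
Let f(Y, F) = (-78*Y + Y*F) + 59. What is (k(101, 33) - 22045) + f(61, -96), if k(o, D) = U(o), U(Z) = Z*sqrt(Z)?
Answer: -32600 + 101*sqrt(101) ≈ -31585.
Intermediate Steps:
f(Y, F) = 59 - 78*Y + F*Y (f(Y, F) = (-78*Y + F*Y) + 59 = 59 - 78*Y + F*Y)
U(Z) = Z**(3/2)
k(o, D) = o**(3/2)
(k(101, 33) - 22045) + f(61, -96) = (101**(3/2) - 22045) + (59 - 78*61 - 96*61) = (101*sqrt(101) - 22045) + (59 - 4758 - 5856) = (-22045 + 101*sqrt(101)) - 10555 = -32600 + 101*sqrt(101)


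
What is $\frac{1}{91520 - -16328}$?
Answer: $\frac{1}{107848} \approx 9.2723 \cdot 10^{-6}$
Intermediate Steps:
$\frac{1}{91520 - -16328} = \frac{1}{91520 + 16328} = \frac{1}{107848}$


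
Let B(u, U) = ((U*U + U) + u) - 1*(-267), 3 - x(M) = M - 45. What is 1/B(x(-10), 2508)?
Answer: 1/6292897 ≈ 1.5891e-7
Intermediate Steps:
x(M) = 48 - M (x(M) = 3 - (M - 45) = 3 - (-45 + M) = 3 + (45 - M) = 48 - M)
B(u, U) = 267 + U + u + U**2 (B(u, U) = ((U**2 + U) + u) + 267 = ((U + U**2) + u) + 267 = (U + u + U**2) + 267 = 267 + U + u + U**2)
1/B(x(-10), 2508) = 1/(267 + 2508 + (48 - 1*(-10)) + 2508**2) = 1/(267 + 2508 + (48 + 10) + 6290064) = 1/(267 + 2508 + 58 + 6290064) = 1/6292897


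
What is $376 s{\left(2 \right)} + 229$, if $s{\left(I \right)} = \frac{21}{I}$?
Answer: $4177$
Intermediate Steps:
$376 s{\left(2 \right)} + 229 = 376 \cdot \frac{21}{2} + 229 = 3948 + 229 = 4177$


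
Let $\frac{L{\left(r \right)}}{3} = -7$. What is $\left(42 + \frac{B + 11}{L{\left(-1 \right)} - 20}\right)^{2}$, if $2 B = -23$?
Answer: $\frac{11868025}{6724} \approx 1765.0$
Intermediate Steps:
$B = - \frac{23}{2}$ ($B = \frac{1}{2} \left(-23\right) = - \frac{23}{2} \approx -11.5$)
$L{\left(r \right)} = -21$ ($L{\left(r \right)} = 3 \left(-7\right) = -21$)
$\left(42 + \frac{B + 11}{L{\left(-1 \right)} - 20}\right)^{2} = \left(42 + \frac{- \frac{23}{2} + 11}{-21 - 20}\right)^{2} = \left(42 - \frac{1}{2 \left(-41\right)}\right)^{2} = \left(42 - - \frac{1}{82}\right)^{2} = \left(42 + \frac{1}{82}\right)^{2} = \left(\frac{3445}{82}\right)^{2} = \frac{11868025}{6724}$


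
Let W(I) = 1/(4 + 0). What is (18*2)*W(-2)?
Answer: 9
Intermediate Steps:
W(I) = ¼ (W(I) = 1/4 = ¼)
(18*2)*W(-2) = (18*2)*(¼) = 36*(¼) = 9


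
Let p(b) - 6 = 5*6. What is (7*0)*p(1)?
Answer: 0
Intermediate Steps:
p(b) = 36 (p(b) = 6 + 5*6 = 6 + 30 = 36)
(7*0)*p(1) = (7*0)*36 = 0*36 = 0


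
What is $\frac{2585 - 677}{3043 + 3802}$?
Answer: $\frac{1908}{6845} \approx 0.27874$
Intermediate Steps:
$\frac{2585 - 677}{3043 + 3802} = \frac{1908}{6845}$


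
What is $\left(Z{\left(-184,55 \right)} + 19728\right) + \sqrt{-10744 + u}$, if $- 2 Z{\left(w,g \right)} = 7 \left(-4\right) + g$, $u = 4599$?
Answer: $\frac{39429}{2} + i \sqrt{6145} \approx 19715.0 + 78.39 i$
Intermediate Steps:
$Z{\left(w,g \right)} = 14 - \frac{g}{2}$ ($Z{\left(w,g \right)} = - \frac{7 \left(-4\right) + g}{2} = - \frac{-28 + g}{2} = 14 - \frac{g}{2}$)
$\left(Z{\left(-184,55 \right)} + 19728\right) + \sqrt{-10744 + u} = \left(\left(14 - \frac{55}{2}\right) + 19728\right) + \sqrt{-10744 + 4599} = \left(\left(14 - \frac{55}{2}\right) + 19728\right) + \sqrt{-6145} = \left(- \frac{27}{2} + 19728\right) + i \sqrt{6145} = \frac{39429}{2} + i \sqrt{6145}$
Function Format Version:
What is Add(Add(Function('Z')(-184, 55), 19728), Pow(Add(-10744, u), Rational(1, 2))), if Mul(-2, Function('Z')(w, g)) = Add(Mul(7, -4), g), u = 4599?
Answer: Add(Rational(39429, 2), Mul(I, Pow(6145, Rational(1, 2)))) ≈ Add(19715., Mul(78.390, I))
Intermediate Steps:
Function('Z')(w, g) = Add(14, Mul(Rational(-1, 2), g)) (Function('Z')(w, g) = Mul(Rational(-1, 2), Add(Mul(7, -4), g)) = Mul(Rational(-1, 2), Add(-28, g)) = Add(14, Mul(Rational(-1, 2), g)))
Add(Add(Function('Z')(-184, 55), 19728), Pow(Add(-10744, u), Rational(1, 2))) = Add(Add(Add(14, Mul(Rational(-1, 2), 55)), 19728), Pow(Add(-10744, 4599), Rational(1, 2))) = Add(Add(Add(14, Rational(-55, 2)), 19728), Pow(-6145, Rational(1, 2))) = Add(Add(Rational(-27, 2), 19728), Mul(I, Pow(6145, Rational(1, 2)))) = Add(Rational(39429, 2), Mul(I, Pow(6145, Rational(1, 2))))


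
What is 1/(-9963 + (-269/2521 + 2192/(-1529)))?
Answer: -3854609/38409406800 ≈ -0.00010036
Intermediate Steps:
1/(-9963 + (-269/2521 + 2192/(-1529))) = 1/(-9963 + (-269*1/2521 + 2192*(-1/1529))) = 1/(-9963 + (-269/2521 - 2192/1529)) = 1/(-9963 - 5937333/3854609) = 1/(-38409406800/3854609) = -3854609/38409406800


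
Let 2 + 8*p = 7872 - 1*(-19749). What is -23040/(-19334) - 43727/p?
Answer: -3063500392/266992873 ≈ -11.474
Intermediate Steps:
p = 27619/8 (p = -1/4 + (7872 - 1*(-19749))/8 = -1/4 + (7872 + 19749)/8 = -1/4 + (1/8)*27621 = -1/4 + 27621/8 = 27619/8 ≈ 3452.4)
-23040/(-19334) - 43727/p = -23040/(-19334) - 43727/27619/8 = -23040*(-1/19334) - 43727*8/27619 = 11520/9667 - 349816/27619 = -3063500392/266992873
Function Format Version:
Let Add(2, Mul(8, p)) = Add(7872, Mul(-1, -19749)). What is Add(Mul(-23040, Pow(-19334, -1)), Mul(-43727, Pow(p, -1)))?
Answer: Rational(-3063500392, 266992873) ≈ -11.474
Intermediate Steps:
p = Rational(27619, 8) (p = Add(Rational(-1, 4), Mul(Rational(1, 8), Add(7872, Mul(-1, -19749)))) = Add(Rational(-1, 4), Mul(Rational(1, 8), Add(7872, 19749))) = Add(Rational(-1, 4), Mul(Rational(1, 8), 27621)) = Add(Rational(-1, 4), Rational(27621, 8)) = Rational(27619, 8) ≈ 3452.4)
Add(Mul(-23040, Pow(-19334, -1)), Mul(-43727, Pow(p, -1))) = Add(Mul(-23040, Pow(-19334, -1)), Mul(-43727, Pow(Rational(27619, 8), -1))) = Add(Mul(-23040, Rational(-1, 19334)), Mul(-43727, Rational(8, 27619))) = Add(Rational(11520, 9667), Rational(-349816, 27619)) = Rational(-3063500392, 266992873)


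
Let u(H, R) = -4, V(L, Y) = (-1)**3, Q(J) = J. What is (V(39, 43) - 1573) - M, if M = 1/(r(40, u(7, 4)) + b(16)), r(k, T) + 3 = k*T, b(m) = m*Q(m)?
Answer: -146383/93 ≈ -1574.0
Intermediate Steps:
V(L, Y) = -1
b(m) = m**2 (b(m) = m*m = m**2)
r(k, T) = -3 + T*k (r(k, T) = -3 + k*T = -3 + T*k)
M = 1/93 (M = 1/((-3 - 4*40) + 16**2) = 1/((-3 - 160) + 256) = 1/(-163 + 256) = 1/93 ≈ 0.010753)
(V(39, 43) - 1573) - M = (-1 - 1573) - 1*1/93 = -1574 - 1/93 = -146383/93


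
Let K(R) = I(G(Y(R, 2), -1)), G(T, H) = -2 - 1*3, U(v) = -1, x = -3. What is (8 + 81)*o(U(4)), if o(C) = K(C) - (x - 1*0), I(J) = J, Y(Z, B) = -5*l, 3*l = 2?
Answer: -178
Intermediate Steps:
l = ⅔ (l = (⅓)*2 = ⅔ ≈ 0.66667)
Y(Z, B) = -10/3 (Y(Z, B) = -5*⅔ = -10/3)
G(T, H) = -5 (G(T, H) = -2 - 3 = -5)
K(R) = -5
o(C) = -2 (o(C) = -5 - (-3 - 1*0) = -5 - (-3 + 0) = -5 - 1*(-3) = -5 + 3 = -2)
(8 + 81)*o(U(4)) = (8 + 81)*(-2) = 89*(-2) = -178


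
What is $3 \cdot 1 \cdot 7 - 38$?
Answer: $-17$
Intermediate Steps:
$3 \cdot 1 \cdot 7 - 38 = 3 \cdot 7 - 38 = 21 - 38 = -17$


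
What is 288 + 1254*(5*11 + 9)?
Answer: 80544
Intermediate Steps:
288 + 1254*(5*11 + 9) = 288 + 1254*(55 + 9) = 288 + 1254*64 = 288 + 80256 = 80544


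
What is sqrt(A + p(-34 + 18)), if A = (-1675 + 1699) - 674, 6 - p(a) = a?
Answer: 2*I*sqrt(157) ≈ 25.06*I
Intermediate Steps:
p(a) = 6 - a
A = -650 (A = 24 - 674 = -650)
sqrt(A + p(-34 + 18)) = sqrt(-650 + (6 - (-34 + 18))) = sqrt(-650 + (6 - 1*(-16))) = sqrt(-650 + (6 + 16)) = sqrt(-650 + 22) = sqrt(-628) = 2*I*sqrt(157)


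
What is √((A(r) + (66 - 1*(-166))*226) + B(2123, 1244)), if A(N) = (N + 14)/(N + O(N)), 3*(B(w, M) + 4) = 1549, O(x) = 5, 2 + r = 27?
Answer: √47651070/30 ≈ 230.10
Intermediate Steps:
r = 25 (r = -2 + 27 = 25)
B(w, M) = 1537/3 (B(w, M) = -4 + (⅓)*1549 = -4 + 1549/3 = 1537/3)
A(N) = (14 + N)/(5 + N) (A(N) = (N + 14)/(N + 5) = (14 + N)/(5 + N))
√((A(r) + (66 - 1*(-166))*226) + B(2123, 1244)) = √(((14 + 25)/(5 + 25) + (66 - 1*(-166))*226) + 1537/3) = √((39/30 + (66 + 166)*226) + 1537/3) = √(((1/30)*39 + 232*226) + 1537/3) = √((13/10 + 52432) + 1537/3) = √(524333/10 + 1537/3) = √(1588369/30) = √47651070/30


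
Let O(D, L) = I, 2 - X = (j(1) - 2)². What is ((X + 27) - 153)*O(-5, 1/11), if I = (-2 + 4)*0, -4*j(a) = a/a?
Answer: 0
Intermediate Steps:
j(a) = -¼ (j(a) = -a/(4*a) = -¼*1 = -¼)
X = -49/16 (X = 2 - (-¼ - 2)² = 2 - (-9/4)² = 2 - 1*81/16 = 2 - 81/16 = -49/16 ≈ -3.0625)
I = 0 (I = 2*0 = 0)
O(D, L) = 0
((X + 27) - 153)*O(-5, 1/11) = ((-49/16 + 27) - 153)*0 = (383/16 - 153)*0 = -2065/16*0 = 0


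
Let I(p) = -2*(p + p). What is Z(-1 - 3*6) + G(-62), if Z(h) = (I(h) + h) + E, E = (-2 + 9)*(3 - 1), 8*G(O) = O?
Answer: 253/4 ≈ 63.250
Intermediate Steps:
G(O) = O/8
I(p) = -4*p
E = 14 (E = 7*2 = 14)
Z(h) = 14 - 3*h (Z(h) = (-4*h + h) + 14 = -3*h + 14 = 14 - 3*h)
Z(-1 - 3*6) + G(-62) = (14 - 3*(-1 - 3*6)) + (1/8)*(-62) = (14 - 3*(-1 - 18)) - 31/4 = (14 - 3*(-19)) - 31/4 = (14 + 57) - 31/4 = 71 - 31/4 = 253/4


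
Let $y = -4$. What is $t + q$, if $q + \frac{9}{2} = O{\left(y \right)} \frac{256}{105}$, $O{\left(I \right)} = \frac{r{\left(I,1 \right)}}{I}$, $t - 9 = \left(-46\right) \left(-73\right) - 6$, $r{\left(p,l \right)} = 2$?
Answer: $\frac{704609}{210} \approx 3355.3$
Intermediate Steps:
$t = 3361$ ($t = 9 - -3352 = 9 + \left(3358 - 6\right) = 9 + 3352 = 3361$)
$O{\left(I \right)} = \frac{2}{I}$
$q = - \frac{1201}{210}$ ($q = - \frac{9}{2} + \frac{2}{-4} \cdot \frac{256}{105} = - \frac{9}{2} + 2 \left(- \frac{1}{4}\right) 256 \cdot \frac{1}{105} = - \frac{9}{2} - \frac{128}{105} = - \frac{1201}{210} \approx -5.719$)
$t + q = 3361 - \frac{1201}{210} = \frac{704609}{210}$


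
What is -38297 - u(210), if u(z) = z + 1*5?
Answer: -38512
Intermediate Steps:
u(z) = 5 + z (u(z) = z + 5 = 5 + z)
-38297 - u(210) = -38297 - (5 + 210) = -38297 - 1*215 = -38297 - 215 = -38512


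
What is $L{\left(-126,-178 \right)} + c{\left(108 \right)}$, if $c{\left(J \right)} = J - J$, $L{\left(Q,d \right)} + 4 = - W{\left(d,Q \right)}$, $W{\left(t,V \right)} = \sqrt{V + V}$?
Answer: $-4 - 6 i \sqrt{7} \approx -4.0 - 15.875 i$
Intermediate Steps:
$W{\left(t,V \right)} = \sqrt{2} \sqrt{V}$ ($W{\left(t,V \right)} = \sqrt{2 V} = \sqrt{2} \sqrt{V}$)
$L{\left(Q,d \right)} = -4 - \sqrt{2} \sqrt{Q}$
$c{\left(J \right)} = 0$
$L{\left(-126,-178 \right)} + c{\left(108 \right)} = \left(-4 - \sqrt{2} \sqrt{-126}\right) + 0 = \left(-4 - \sqrt{2} \cdot 3 i \sqrt{14}\right) + 0 = \left(-4 - 6 i \sqrt{7}\right) + 0 = -4 - 6 i \sqrt{7}$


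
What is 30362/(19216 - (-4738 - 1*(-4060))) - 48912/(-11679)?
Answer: 221275521/38723671 ≈ 5.7142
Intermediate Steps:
30362/(19216 - (-4738 - 1*(-4060))) - 48912/(-11679) = 30362/(19216 - (-4738 + 4060)) - 48912*(-1/11679) = 30362/(19216 - 1*(-678)) + 16304/3893 = 30362/(19216 + 678) + 16304/3893 = 30362/19894 + 16304/3893 = 30362*(1/19894) + 16304/3893 = 15181/9947 + 16304/3893 = 221275521/38723671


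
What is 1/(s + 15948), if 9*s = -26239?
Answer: 9/117293 ≈ 7.6731e-5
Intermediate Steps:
s = -26239/9 (s = (⅑)*(-26239) = -26239/9 ≈ -2915.4)
1/(s + 15948) = 1/(-26239/9 + 15948) = 1/(117293/9) = 9/117293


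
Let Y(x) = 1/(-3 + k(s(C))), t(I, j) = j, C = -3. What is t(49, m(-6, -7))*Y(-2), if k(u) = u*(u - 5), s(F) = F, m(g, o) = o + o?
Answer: -2/3 ≈ -0.66667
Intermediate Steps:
m(g, o) = 2*o
k(u) = u*(-5 + u)
Y(x) = 1/21 (Y(x) = 1/(-3 - 3*(-5 - 3)) = 1/(-3 - 3*(-8)) = 1/(-3 + 24) = 1/21)
t(49, m(-6, -7))*Y(-2) = (2*(-7))*(1/21) = -14*1/21 = -2/3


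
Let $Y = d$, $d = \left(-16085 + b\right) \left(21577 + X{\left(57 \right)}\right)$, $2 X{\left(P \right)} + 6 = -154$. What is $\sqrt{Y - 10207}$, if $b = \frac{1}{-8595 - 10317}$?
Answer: $\frac{i \sqrt{7729771902786222}}{4728} \approx 18595.0 i$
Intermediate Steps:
$b = - \frac{1}{18912}$ ($b = \frac{1}{-18912} = - \frac{1}{18912} \approx -5.2876 \cdot 10^{-5}$)
$X{\left(P \right)} = -80$ ($X{\left(P \right)} = -3 + \frac{1}{2} \left(-154\right) = -3 - 77 = -80$)
$d = - \frac{6539377102937}{18912}$ ($d = \left(-16085 - \frac{1}{18912}\right) \left(21577 - 80\right) = \left(- \frac{304199521}{18912}\right) 21497 = - \frac{6539377102937}{18912} \approx -3.4578 \cdot 10^{8}$)
$Y = - \frac{6539377102937}{18912} \approx -3.4578 \cdot 10^{8}$
$\sqrt{Y - 10207} = \sqrt{- \frac{6539377102937}{18912} - 10207} = \sqrt{- \frac{6539570137721}{18912}} = \frac{i \sqrt{7729771902786222}}{4728}$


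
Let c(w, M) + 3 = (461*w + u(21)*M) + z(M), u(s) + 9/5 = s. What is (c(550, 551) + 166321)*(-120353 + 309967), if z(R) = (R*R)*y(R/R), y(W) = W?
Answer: 695929076974/5 ≈ 1.3919e+11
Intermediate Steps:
u(s) = -9/5 + s
z(R) = R² (z(R) = (R*R)*(R/R) = R²*1 = R²)
c(w, M) = -3 + M² + 461*w + 96*M/5 (c(w, M) = -3 + ((461*w + (-9/5 + 21)*M) + M²) = -3 + ((461*w + 96*M/5) + M²) = -3 + (M² + 461*w + 96*M/5) = -3 + M² + 461*w + 96*M/5)
(c(550, 551) + 166321)*(-120353 + 309967) = ((-3 + 551² + 461*550 + (96/5)*551) + 166321)*(-120353 + 309967) = ((-3 + 303601 + 253550 + 52896/5) + 166321)*189614 = (2838636/5 + 166321)*189614 = (3670241/5)*189614 = 695929076974/5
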